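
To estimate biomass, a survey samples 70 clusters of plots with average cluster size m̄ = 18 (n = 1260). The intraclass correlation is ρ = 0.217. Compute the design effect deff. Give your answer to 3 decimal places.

4.689

deff = 1 + (18 − 1)·0.217 = 1 + 3.689 = 4.689.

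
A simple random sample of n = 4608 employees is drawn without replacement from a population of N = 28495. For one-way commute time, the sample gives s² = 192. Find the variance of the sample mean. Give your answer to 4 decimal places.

0.0349

Under SRS without replacement, Var(ȳ) = (1 − f)·s²/n with f = n/N = 4608/28495 = 0.16171258.
Var(ȳ) = (1 − 0.16171258)·192/4608 = 0.83828742·0.041666667 = 0.034928642.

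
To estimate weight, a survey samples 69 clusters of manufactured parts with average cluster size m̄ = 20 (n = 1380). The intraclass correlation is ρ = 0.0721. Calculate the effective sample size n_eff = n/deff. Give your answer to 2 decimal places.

582.30

deff = 1 + (20 − 1)·0.0721 = 1 + 1.3699 = 2.3699.
n_eff = 1380 / 2.3699 = 582.30.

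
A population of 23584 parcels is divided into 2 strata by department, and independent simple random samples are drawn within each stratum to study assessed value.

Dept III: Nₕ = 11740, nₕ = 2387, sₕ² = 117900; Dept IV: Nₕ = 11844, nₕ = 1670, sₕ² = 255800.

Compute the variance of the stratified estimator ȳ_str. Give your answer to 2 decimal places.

Var(ȳ_str) = Σₕ Wₕ²(1 − fₕ)sₕ²/nₕ with Wₕ = Nₕ/N, N = 23584.
Dept III: Wₕ = 0.49779512; term = 0.49779512²·(1 − 0.20332198)·117900/2387 = 9.7509176.
Dept IV: Wₕ = 0.50220488; term = 0.50220488²·(1 − 0.14099966)·255800/1670 = 33.184805.
Sum = 42.935723.

42.94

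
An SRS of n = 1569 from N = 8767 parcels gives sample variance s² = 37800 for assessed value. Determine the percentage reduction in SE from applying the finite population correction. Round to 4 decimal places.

f = n/N = 1569/8767 = 0.17896658.
SE_no-fpc = √(s²/n) = 4.9083376; SE_fpc = √((1−f)s²/n) = 4.4474886.
Ratio = √(1−f) = 0.90610895. Reduction = 100·(1 − 0.90610895) = 9.3891%.

9.3891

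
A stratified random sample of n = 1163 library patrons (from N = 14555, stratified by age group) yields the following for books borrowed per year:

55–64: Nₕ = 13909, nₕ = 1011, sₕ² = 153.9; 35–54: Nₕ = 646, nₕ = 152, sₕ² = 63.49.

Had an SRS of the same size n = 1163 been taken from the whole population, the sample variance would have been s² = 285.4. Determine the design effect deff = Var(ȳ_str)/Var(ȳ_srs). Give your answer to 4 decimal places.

0.5737

Var(ȳ_str) = Σ Wₕ²(1−fₕ)sₕ²/nₕ with Wₕ = Nₕ/14555:
  55–64: (13909/14555)²·(1−1011/13909)·153.9/1011 = 0.12890843
  35–54: (646/14555)²·(1−152/646)·63.49/152 = 6.292117 × 10^-4
  → Var(ȳ_str) = 0.12953764.
Var(ȳ_srs) = (1 − 1163/14555)·285.4/1163 = 0.22579145.
deff = 0.12953764 / 0.22579145 = 0.5737.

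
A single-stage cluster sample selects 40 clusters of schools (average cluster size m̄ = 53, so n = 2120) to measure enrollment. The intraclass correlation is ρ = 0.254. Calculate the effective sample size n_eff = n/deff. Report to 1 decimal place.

149.2

deff = 1 + (53 − 1)·0.254 = 1 + 13.208 = 14.208.
n_eff = 2120 / 14.208 = 149.2.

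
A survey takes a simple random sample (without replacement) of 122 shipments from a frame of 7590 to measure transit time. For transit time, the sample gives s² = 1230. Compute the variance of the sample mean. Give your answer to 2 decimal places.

Under SRS without replacement, Var(ȳ) = (1 − f)·s²/n with f = n/N = 122/7590 = 0.01607378.
Var(ȳ) = (1 − 0.01607378)·1230/122 = 0.98392622·10.081967 = 9.9199119.

9.92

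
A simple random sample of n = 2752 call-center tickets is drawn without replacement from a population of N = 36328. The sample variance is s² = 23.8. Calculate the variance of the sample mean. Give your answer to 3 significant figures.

Under SRS without replacement, Var(ȳ) = (1 − f)·s²/n with f = n/N = 2752/36328 = 0.07575424.
Var(ȳ) = (1 − 0.07575424)·23.8/2752 = 0.92424576·0.0086482558 = 0.0079931138.

0.00799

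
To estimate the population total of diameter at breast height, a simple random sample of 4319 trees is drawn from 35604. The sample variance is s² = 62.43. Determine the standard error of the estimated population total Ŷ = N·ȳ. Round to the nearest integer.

Var(Ŷ) = N²·Var(ȳ) = N²·(1 − n/N)·s²/n.
f = 4319/35604 = 0.12130659; Var(ȳ) = 0.87869341·62.43/4319 = 0.01270128.
Var(Ŷ) = 35604² · 0.01270128 = 1.6100712 × 10^7.
SE(Ŷ) = √(1.6100712 × 10^7) = 4013.

4013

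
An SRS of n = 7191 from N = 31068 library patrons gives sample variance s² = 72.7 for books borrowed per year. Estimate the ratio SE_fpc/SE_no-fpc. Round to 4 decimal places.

0.8767

f = n/N = 7191/31068 = 0.23146002.
SE_no-fpc = √(s²/n) = 0.1005478; SE_fpc = √((1−f)s²/n) = 0.088146646.
Ratio = √(1−f) = 0.87666412.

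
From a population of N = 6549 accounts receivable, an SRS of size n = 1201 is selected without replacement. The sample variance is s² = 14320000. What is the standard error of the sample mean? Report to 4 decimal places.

98.6752

Under SRS without replacement, Var(ȳ) = (1 − f)·s²/n with f = n/N = 1201/6549 = 0.18338678.
Var(ȳ) = (1 − 0.18338678)·14320000/1201 = 0.81661322·11923.397 = 9736.8038.
SE(ȳ) = √(9736.8038) = 98.6752.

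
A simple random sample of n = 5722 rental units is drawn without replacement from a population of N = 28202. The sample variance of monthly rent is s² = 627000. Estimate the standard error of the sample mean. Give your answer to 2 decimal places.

Under SRS without replacement, Var(ȳ) = (1 − f)·s²/n with f = n/N = 5722/28202 = 0.20289341.
Var(ȳ) = (1 − 0.20289341)·627000/5722 = 0.79710659·109.57707 = 87.344605.
SE(ȳ) = √(87.344605) = 9.35.

9.35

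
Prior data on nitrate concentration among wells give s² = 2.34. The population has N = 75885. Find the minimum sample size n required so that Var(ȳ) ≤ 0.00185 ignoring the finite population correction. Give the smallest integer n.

1265

Without fpc, n₀ = s²/D = 2.34/0.00185 = 1264.8649.
Rounding up, n = 1265.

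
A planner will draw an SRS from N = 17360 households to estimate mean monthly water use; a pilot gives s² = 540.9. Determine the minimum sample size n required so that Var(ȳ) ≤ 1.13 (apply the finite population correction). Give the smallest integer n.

466

Without fpc, n₀ = s²/D = 540.9/1.13 = 478.6726.
With fpc, (1 − n/N)·s²/n ≤ D requires n ≥ n₀/(1 + n₀/N) = 478.6726/(1 + 478.6726/17360) = 465.8282.
Rounding up, n = 466.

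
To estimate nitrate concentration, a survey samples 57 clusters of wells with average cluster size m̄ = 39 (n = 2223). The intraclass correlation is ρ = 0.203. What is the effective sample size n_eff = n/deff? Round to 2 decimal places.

255.11

deff = 1 + (39 − 1)·0.203 = 1 + 7.714 = 8.714.
n_eff = 2223 / 8.714 = 255.11.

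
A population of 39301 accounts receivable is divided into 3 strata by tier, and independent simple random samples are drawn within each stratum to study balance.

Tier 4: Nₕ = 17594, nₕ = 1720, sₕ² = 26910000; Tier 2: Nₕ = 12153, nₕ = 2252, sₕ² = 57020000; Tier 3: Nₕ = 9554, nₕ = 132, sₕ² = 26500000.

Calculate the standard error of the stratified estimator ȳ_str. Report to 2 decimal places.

Var(ȳ_str) = Σₕ Wₕ²(1 − fₕ)sₕ²/nₕ with Wₕ = Nₕ/N, N = 39301.
Tier 4: Wₕ = 0.44767309; term = 0.44767309²·(1 − 0.09776060)·26910000/1720 = 2828.9744.
Tier 2: Wₕ = 0.30922877; term = 0.30922877²·(1 − 0.18530404)·57020000/2252 = 1972.4872.
Tier 3: Wₕ = 0.24309814; term = 0.24309814²·(1 − 0.01381620)·26500000/132 = 11700.194.
Sum = 16501.656.
SE = √(16501.656) = 128.46.

128.46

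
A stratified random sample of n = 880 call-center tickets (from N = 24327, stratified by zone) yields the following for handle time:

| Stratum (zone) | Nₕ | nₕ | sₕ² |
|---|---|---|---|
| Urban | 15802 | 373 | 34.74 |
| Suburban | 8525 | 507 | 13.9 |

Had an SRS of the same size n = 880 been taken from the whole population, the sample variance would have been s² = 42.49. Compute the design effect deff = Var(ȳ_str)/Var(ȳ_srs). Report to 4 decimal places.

0.8925

Var(ȳ_str) = Σ Wₕ²(1−fₕ)sₕ²/nₕ with Wₕ = Nₕ/24327:
  Urban: (15802/24327)²·(1−373/15802)·34.74/373 = 0.038370169
  Suburban: (8525/24327)²·(1−507/8525)·13.9/507 = 0.0031665779
  → Var(ȳ_str) = 0.041536747.
Var(ȳ_srs) = (1 − 880/24327)·42.49/880 = 0.046537472.
deff = 0.041536747 / 0.046537472 = 0.8925.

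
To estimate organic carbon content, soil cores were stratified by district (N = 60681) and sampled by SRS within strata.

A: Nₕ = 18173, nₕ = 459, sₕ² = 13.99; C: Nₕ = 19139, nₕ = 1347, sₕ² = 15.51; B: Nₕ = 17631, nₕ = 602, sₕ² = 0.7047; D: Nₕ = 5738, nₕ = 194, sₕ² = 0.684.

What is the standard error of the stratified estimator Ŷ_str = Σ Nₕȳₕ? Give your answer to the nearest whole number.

3768

Var(Ŷ_str) = Σₕ Nₕ²(1 − fₕ)sₕ²/nₕ.
A: 18173²·(1 − 459/18173)·13.99/459 = 9.8117912 × 10^6.
C: 19139²·(1 − 1347/19139)·15.51/1347 = 3.9209221 × 10^6.
B: 17631²·(1 − 602/17631)·0.7047/602 = 351458.35.
D: 5738²·(1 − 194/5738)·0.684/194 = 112160.04.
Sum = 1.4196332 × 10^7.
SE = √(1.4196332 × 10^7) = 3768.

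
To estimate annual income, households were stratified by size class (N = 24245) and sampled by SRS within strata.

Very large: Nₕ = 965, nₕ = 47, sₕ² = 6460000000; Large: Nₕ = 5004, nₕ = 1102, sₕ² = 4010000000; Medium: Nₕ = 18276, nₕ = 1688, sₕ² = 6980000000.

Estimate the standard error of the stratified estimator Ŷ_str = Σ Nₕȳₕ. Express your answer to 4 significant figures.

3.803 × 10^7

Var(Ŷ_str) = Σₕ Nₕ²(1 − fₕ)sₕ²/nₕ.
Very large: 965²·(1 − 47/965)·6460000000/47 = 1.2176 × 10^14.
Large: 5004²·(1 − 1102/5004)·4010000000/1102 = 7.1050534 × 10^13.
Medium: 18276²·(1 − 1688/18276)·6980000000/1688 = 1.2535976 × 10^15.
Sum = 1.4464081 × 10^15.
SE = √(1.4464081 × 10^15) = 3.803 × 10^7.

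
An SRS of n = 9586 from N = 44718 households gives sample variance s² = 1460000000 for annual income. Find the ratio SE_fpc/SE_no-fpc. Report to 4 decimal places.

0.8864

f = n/N = 9586/44718 = 0.21436558.
SE_no-fpc = √(s²/n) = 390.2633; SE_fpc = √((1−f)s²/n) = 345.91386.
Ratio = √(1−f) = 0.88636021.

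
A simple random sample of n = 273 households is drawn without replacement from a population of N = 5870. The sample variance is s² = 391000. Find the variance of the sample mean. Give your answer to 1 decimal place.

Under SRS without replacement, Var(ȳ) = (1 − f)·s²/n with f = n/N = 273/5870 = 0.04650767.
Var(ȳ) = (1 − 0.04650767)·391000/273 = 0.95349233·1432.2344 = 1365.6246.

1365.6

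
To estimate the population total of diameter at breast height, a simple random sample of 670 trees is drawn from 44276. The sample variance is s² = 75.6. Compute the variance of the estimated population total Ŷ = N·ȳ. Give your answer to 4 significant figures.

Var(Ŷ) = N²·Var(ȳ) = N²·(1 − n/N)·s²/n.
f = 670/44276 = 0.01513235; Var(ȳ) = 0.98486765·75.6/670 = 0.11112835.
Var(Ŷ) = 44276² · 0.11112835 = 2.1785204 × 10^8.

2.179 × 10^8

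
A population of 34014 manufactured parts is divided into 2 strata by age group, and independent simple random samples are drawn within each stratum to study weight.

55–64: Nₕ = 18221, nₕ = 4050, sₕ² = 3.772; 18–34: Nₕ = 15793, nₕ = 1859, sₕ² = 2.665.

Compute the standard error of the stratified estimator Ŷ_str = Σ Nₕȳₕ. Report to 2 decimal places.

745.62

Var(Ŷ_str) = Σₕ Nₕ²(1 − fₕ)sₕ²/nₕ.
55–64: 18221²·(1 − 4050/18221)·3.772/4050 = 240485.76.
18–34: 15793²·(1 − 1859/15793)·2.665/1859 = 315470.14.
Sum = 555955.9.
SE = √(555955.9) = 745.62.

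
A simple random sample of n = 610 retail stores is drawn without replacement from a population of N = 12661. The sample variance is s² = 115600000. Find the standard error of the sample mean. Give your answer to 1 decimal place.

424.7

Under SRS without replacement, Var(ȳ) = (1 − f)·s²/n with f = n/N = 610/12661 = 0.04817945.
Var(ȳ) = (1 − 0.04817945)·115600000/610 = 0.95182055·189508.2 = 180377.8.
SE(ȳ) = √(180377.8) = 424.7.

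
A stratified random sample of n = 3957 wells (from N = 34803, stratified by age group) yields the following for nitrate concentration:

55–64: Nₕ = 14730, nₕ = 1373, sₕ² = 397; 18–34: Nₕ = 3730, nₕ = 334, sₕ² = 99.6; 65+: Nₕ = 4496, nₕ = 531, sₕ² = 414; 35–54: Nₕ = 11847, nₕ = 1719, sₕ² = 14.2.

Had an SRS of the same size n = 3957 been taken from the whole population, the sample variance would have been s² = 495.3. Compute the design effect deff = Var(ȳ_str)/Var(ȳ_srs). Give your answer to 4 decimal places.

Var(ȳ_str) = Σ Wₕ²(1−fₕ)sₕ²/nₕ with Wₕ = Nₕ/34803:
  55–64: (14730/34803)²·(1−1373/14730)·397/1373 = 0.04696759
  18–34: (3730/34803)²·(1−334/3730)·99.6/334 = 0.0031185738
  65+: (4496/34803)²·(1−531/4496)·414/531 = 0.011474716
  35–54: (11847/34803)²·(1−1719/11847)·14.2/1719 = 8.1829743 × 10^-4
  → Var(ȳ_str) = 0.062379177.
Var(ȳ_srs) = (1 − 3957/34803)·495.3/3957 = 0.11093905.
deff = 0.062379177 / 0.11093905 = 0.5623.

0.5623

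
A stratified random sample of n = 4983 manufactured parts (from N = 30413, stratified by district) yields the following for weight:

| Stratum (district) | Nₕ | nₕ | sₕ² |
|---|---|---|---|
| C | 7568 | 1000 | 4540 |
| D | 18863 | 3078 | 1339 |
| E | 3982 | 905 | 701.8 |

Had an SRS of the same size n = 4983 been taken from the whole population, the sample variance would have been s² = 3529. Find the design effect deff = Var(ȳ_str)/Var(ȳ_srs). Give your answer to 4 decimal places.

Var(ȳ_str) = Σ Wₕ²(1−fₕ)sₕ²/nₕ with Wₕ = Nₕ/30413:
  C: (7568/30413)²·(1−1000/7568)·4540/1000 = 0.24397852
  D: (18863/30413)²·(1−3078/18863)·1339/3078 = 0.14003893
  E: (3982/30413)²·(1−905/3982)·701.8/905 = 0.010272473
  → Var(ȳ_str) = 0.39428992.
Var(ȳ_srs) = (1 − 4983/30413)·3529/4983 = 0.592172.
deff = 0.39428992 / 0.592172 = 0.6658.

0.6658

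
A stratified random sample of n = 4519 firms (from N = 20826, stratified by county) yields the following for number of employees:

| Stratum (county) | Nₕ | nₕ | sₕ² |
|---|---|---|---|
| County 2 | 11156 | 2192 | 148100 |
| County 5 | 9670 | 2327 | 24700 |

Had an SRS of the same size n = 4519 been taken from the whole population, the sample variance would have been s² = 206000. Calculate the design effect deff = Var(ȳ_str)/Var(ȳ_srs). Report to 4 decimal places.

Var(ȳ_str) = Σ Wₕ²(1−fₕ)sₕ²/nₕ with Wₕ = Nₕ/20826:
  County 2: (11156/20826)²·(1−2192/11156)·148100/2192 = 15.578051
  County 5: (9670/20826)²·(1−2327/9670)·24700/2327 = 1.7377562
  → Var(ȳ_str) = 17.315807.
Var(ȳ_srs) = (1 − 4519/20826)·206000/4519 = 35.693825.
deff = 17.315807 / 35.693825 = 0.4851.

0.4851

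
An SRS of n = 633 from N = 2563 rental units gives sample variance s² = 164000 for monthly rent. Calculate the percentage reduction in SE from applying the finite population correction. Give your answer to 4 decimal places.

13.2231

f = n/N = 633/2563 = 0.24697620.
SE_no-fpc = √(s²/n) = 16.096078; SE_fpc = √((1−f)s²/n) = 13.967685.
Ratio = √(1−f) = 0.86776944. Reduction = 100·(1 − 0.86776944) = 13.2231%.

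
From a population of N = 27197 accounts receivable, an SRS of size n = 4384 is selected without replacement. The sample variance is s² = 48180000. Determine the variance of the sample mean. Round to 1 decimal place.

9218.4

Under SRS without replacement, Var(ȳ) = (1 − f)·s²/n with f = n/N = 4384/27197 = 0.16119425.
Var(ȳ) = (1 − 0.16119425)·48180000/4384 = 0.83880575·10989.964 = 9218.4446.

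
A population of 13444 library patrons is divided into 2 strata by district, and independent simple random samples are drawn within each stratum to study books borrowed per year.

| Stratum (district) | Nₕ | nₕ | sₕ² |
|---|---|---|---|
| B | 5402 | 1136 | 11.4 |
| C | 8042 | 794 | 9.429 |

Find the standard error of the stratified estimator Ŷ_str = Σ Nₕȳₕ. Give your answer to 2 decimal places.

Var(Ŷ_str) = Σₕ Nₕ²(1 − fₕ)sₕ²/nₕ.
B: 5402²·(1 − 1136/5402)·11.4/1136 = 231260.76.
C: 8042²·(1 − 794/8042)·9.429/794 = 692193.29.
Sum = 923454.05.
SE = √(923454.05) = 960.97.

960.97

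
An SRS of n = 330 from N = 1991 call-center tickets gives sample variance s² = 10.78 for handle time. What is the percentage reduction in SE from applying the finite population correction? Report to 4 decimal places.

8.6625

f = n/N = 330/1991 = 0.16574586.
SE_no-fpc = √(s²/n) = 0.18073922; SE_fpc = √((1−f)s²/n) = 0.16508271.
Ratio = √(1−f) = 0.91337514. Reduction = 100·(1 − 0.91337514) = 8.6625%.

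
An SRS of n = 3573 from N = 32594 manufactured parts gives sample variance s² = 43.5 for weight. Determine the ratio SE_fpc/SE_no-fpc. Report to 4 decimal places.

f = n/N = 3573/32594 = 0.10962140.
SE_no-fpc = √(s²/n) = 0.11033877; SE_fpc = √((1−f)s²/n) = 0.10411552.
Ratio = √(1−f) = 0.94359875.

0.9436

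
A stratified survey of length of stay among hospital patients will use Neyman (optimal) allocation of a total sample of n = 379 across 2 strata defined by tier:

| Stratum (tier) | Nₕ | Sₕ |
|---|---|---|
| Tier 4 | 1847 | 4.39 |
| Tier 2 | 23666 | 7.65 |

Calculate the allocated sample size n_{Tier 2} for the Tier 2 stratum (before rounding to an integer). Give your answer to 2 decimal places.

362.75

Neyman allocation: nₕ = n·NₕSₕ / Σⱼ NⱼSⱼ.
Σ NⱼSⱼ = 1847·4.39 + 23666·7.65 = 189153.23.
n_{Tier 2} = 379·23666·7.65 / 189153.23 = 362.75.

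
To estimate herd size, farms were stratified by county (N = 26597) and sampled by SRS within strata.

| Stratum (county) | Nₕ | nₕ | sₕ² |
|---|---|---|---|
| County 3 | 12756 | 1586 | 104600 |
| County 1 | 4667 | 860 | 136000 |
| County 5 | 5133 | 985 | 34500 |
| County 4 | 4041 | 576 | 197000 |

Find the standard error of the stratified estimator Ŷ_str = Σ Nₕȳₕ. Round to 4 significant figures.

133200

Var(Ŷ_str) = Σₕ Nₕ²(1 − fₕ)sₕ²/nₕ.
County 3: 12756²·(1 − 1586/12756)·104600/1586 = 9.3971506 × 10^9.
County 1: 4667²·(1 − 860/4667)·136000/860 = 2.8097077 × 10^9.
County 5: 5133²·(1 − 985/5133)·34500/985 = 7.4574934 × 10^8.
County 4: 4041²·(1 − 576/4041)·197000/576 = 4.7889007 × 10^9.
Sum = 1.7741508 × 10^10.
SE = √(1.7741508 × 10^10) = 133200.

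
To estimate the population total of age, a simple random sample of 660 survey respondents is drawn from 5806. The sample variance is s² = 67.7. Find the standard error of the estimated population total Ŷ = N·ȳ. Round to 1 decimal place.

Var(Ŷ) = N²·Var(ȳ) = N²·(1 − n/N)·s²/n.
f = 660/5806 = 0.11367551; Var(ȳ) = 0.88632449·67.7/660 = 0.090915406.
Var(Ŷ) = 5806² · 0.090915406 = 3.0647252 × 10^6.
SE(Ŷ) = √(3.0647252 × 10^6) = 1750.6.

1750.6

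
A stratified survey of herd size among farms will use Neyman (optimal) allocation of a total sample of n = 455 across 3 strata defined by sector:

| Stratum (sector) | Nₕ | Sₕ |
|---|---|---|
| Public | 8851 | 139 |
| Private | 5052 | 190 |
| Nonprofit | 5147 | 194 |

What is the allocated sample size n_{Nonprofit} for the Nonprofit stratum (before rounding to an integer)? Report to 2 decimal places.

142.48

Neyman allocation: nₕ = n·NₕSₕ / Σⱼ NⱼSⱼ.
Σ NⱼSⱼ = 8851·139 + 5052·190 + 5147·194 = 3.188687 × 10^6.
n_{Nonprofit} = 455·5147·194 / (3.188687 × 10^6) = 142.48.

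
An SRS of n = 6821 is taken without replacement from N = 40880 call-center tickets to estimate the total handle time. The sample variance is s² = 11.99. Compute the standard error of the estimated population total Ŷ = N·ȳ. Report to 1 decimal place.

1564.4

Var(Ŷ) = N²·Var(ȳ) = N²·(1 − n/N)·s²/n.
f = 6821/40880 = 0.16685421; Var(ȳ) = 0.83314579·11.99/6821 = 0.0014645093.
Var(Ŷ) = 40880² · 0.0014645093 = 2.4474505 × 10^6.
SE(Ŷ) = √(2.4474505 × 10^6) = 1564.4.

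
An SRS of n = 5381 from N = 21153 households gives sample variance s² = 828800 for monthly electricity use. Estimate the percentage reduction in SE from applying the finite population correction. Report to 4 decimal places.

f = n/N = 5381/21153 = 0.25438472.
SE_no-fpc = √(s²/n) = 12.410617; SE_fpc = √((1−f)s²/n) = 10.716446.
Ratio = √(1−f) = 0.86349017. Reduction = 100·(1 − 0.86349017) = 13.6510%.

13.6510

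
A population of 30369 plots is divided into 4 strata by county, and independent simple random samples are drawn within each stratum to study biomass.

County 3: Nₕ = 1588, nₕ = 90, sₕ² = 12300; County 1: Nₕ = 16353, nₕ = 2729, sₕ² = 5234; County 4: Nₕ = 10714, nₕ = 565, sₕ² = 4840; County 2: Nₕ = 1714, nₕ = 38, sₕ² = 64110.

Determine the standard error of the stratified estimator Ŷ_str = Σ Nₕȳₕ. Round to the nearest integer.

Var(Ŷ_str) = Σₕ Nₕ²(1 − fₕ)sₕ²/nₕ.
County 3: 1588²·(1 − 90/1588)·12300/90 = 3.2510595 × 10^8.
County 1: 16353²·(1 − 2729/16353)·5234/2729 = 4.2729937 × 10^8.
County 4: 10714²·(1 − 565/10714)·4840/565 = 9.314763 × 10^8.
County 2: 1714²·(1 − 38/1714)·64110/38 = 4.8464866 × 10^9.
Sum = 6.5303682 × 10^9.
SE = √(6.5303682 × 10^9) = 80811.

80811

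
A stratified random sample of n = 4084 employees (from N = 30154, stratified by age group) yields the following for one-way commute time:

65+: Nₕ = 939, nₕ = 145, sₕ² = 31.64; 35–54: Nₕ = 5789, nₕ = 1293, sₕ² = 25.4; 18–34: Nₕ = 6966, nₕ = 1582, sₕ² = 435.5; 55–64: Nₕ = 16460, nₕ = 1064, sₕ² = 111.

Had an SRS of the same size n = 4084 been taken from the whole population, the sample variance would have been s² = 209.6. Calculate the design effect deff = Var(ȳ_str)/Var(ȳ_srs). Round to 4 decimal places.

0.9279

Var(ȳ_str) = Σ Wₕ²(1−fₕ)sₕ²/nₕ with Wₕ = Nₕ/30154:
  65+: (939/30154)²·(1−145/939)·31.64/145 = 1.789224 × 10^-4
  35–54: (5789/30154)²·(1−1293/5789)·25.4/1293 = 5.6230919 × 10^-4
  18–34: (6966/30154)²·(1−1582/6966)·435.5/1582 = 0.011354822
  55–64: (16460/30154)²·(1−1064/16460)·111/1064 = 0.029075636
  → Var(ȳ_str) = 0.04117169.
Var(ȳ_srs) = (1 − 4084/30154)·209.6/4084 = 0.044371248.
deff = 0.04117169 / 0.044371248 = 0.9279.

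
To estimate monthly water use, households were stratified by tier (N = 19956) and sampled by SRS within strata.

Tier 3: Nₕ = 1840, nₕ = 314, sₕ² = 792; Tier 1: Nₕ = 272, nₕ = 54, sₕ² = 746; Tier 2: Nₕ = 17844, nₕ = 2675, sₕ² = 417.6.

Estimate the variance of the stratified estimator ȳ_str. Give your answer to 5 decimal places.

Var(ȳ_str) = Σₕ Wₕ²(1 − fₕ)sₕ²/nₕ with Wₕ = Nₕ/N, N = 19956.
Tier 3: Wₕ = 0.09220285; term = 0.09220285²·(1 − 0.17065217)·792/314 = 0.01778365.
Tier 1: Wₕ = 0.01362999; term = 0.01362999²·(1 − 0.19852941)·746/54 = 0.0020569488.
Tier 2: Wₕ = 0.89416717; term = 0.89416717²·(1 − 0.14991033)·417.6/2675 = 0.10610574.
Sum = 0.12594634.

0.12595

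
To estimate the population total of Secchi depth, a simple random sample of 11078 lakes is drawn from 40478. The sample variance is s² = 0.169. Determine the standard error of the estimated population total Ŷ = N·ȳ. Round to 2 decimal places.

Var(Ŷ) = N²·Var(ȳ) = N²·(1 − n/N)·s²/n.
f = 11078/40478 = 0.27367953; Var(ȳ) = 0.72632047·0.169/11078 = 1.1080354 × 10^-5.
Var(Ŷ) = 40478² · (1.1080354 × 10^-5) = 18154.811.
SE(Ŷ) = √(18154.811) = 134.74.

134.74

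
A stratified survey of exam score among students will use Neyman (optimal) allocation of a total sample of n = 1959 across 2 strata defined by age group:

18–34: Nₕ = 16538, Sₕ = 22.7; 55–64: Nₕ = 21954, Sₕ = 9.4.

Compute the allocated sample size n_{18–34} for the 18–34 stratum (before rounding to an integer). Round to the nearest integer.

1264

Neyman allocation: nₕ = n·NₕSₕ / Σⱼ NⱼSⱼ.
Σ NⱼSⱼ = 16538·22.7 + 21954·9.4 = 581780.2.
n_{18–34} = 1959·16538·22.7 / 581780.2 = 1264.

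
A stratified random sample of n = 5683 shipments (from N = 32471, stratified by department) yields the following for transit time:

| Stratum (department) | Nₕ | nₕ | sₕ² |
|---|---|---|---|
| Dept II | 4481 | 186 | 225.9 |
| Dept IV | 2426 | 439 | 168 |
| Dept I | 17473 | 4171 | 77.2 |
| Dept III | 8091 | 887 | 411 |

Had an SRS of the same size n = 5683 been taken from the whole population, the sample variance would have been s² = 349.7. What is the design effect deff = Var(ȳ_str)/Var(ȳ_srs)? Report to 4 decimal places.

Var(ȳ_str) = Σ Wₕ²(1−fₕ)sₕ²/nₕ with Wₕ = Nₕ/32471:
  Dept II: (4481/32471)²·(1−186/4481)·225.9/186 = 0.022169203
  Dept IV: (2426/32471)²·(1−439/2426)·168/439 = 0.0017496134
  Dept I: (17473/32471)²·(1−4171/17473)·77.2/4171 = 0.0040800943
  Dept III: (8091/32471)²·(1−887/8091)·411/887 = 0.025615497
  → Var(ȳ_str) = 0.053614408.
Var(ȳ_srs) = (1 − 5683/32471)·349.7/5683 = 0.050764791.
deff = 0.053614408 / 0.050764791 = 1.0561.

1.0561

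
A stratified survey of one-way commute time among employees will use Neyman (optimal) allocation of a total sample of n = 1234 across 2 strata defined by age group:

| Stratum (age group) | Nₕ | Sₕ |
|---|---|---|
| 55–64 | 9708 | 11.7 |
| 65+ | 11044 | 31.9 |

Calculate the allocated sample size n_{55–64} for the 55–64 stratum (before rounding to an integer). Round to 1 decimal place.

Neyman allocation: nₕ = n·NₕSₕ / Σⱼ NⱼSⱼ.
Σ NⱼSⱼ = 9708·11.7 + 11044·31.9 = 465887.2.
n_{55–64} = 1234·9708·11.7 / 465887.2 = 300.8.

300.8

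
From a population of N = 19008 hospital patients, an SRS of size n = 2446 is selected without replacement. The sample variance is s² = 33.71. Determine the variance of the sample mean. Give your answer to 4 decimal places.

Under SRS without replacement, Var(ȳ) = (1 − f)·s²/n with f = n/N = 2446/19008 = 0.12868266.
Var(ȳ) = (1 − 0.12868266)·33.71/2446 = 0.87131734·0.013781684 = 0.012008221.

0.0120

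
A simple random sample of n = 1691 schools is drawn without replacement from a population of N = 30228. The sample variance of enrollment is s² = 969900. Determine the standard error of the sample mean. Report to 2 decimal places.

Under SRS without replacement, Var(ȳ) = (1 − f)·s²/n with f = n/N = 1691/30228 = 0.05594151.
Var(ȳ) = (1 − 0.05594151)·969900/1691 = 0.94405849·573.56594 = 541.47979.
SE(ȳ) = √(541.47979) = 23.27.

23.27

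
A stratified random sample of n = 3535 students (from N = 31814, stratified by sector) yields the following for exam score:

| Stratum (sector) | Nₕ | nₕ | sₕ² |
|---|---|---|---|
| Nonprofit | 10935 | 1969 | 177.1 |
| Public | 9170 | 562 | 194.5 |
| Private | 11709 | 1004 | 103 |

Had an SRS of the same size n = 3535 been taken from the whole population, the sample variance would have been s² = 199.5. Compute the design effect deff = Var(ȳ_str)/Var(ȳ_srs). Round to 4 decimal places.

0.9650

Var(ȳ_str) = Σ Wₕ²(1−fₕ)sₕ²/nₕ with Wₕ = Nₕ/31814:
  Nonprofit: (10935/31814)²·(1−1969/10935)·177.1/1969 = 0.0087127211
  Public: (9170/31814)²·(1−562/9170)·194.5/562 = 0.02699096
  Private: (11709/31814)²·(1−1004/11709)·103/1004 = 0.012704964
  → Var(ȳ_str) = 0.048408645.
Var(ȳ_srs) = (1 − 3535/31814)·199.5/3535 = 0.050164819.
deff = 0.048408645 / 0.050164819 = 0.9650.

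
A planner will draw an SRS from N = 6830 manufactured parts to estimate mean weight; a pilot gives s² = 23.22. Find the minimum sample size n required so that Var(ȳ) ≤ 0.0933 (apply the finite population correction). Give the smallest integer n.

241

Without fpc, n₀ = s²/D = 23.22/0.0933 = 248.8746.
With fpc, (1 − n/N)·s²/n ≤ D requires n ≥ n₀/(1 + n₀/N) = 248.8746/(1 + 248.8746/6830) = 240.1248.
Rounding up, n = 241.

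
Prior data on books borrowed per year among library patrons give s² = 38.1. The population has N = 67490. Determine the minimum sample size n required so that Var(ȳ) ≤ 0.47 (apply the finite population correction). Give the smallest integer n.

81

Without fpc, n₀ = s²/D = 38.1/0.47 = 81.0638.
With fpc, (1 − n/N)·s²/n ≤ D requires n ≥ n₀/(1 + n₀/N) = 81.0638/(1 + 81.0638/67490) = 80.9665.
Rounding up, n = 81.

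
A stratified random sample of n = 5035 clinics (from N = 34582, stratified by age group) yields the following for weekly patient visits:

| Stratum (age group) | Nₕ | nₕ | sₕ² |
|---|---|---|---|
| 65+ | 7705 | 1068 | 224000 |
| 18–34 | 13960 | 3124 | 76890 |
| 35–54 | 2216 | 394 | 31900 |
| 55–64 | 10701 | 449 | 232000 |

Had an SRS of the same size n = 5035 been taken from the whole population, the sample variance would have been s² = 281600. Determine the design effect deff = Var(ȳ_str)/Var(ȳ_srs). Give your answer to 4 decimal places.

Var(ȳ_str) = Σ Wₕ²(1−fₕ)sₕ²/nₕ with Wₕ = Nₕ/34582:
  65+: (7705/34582)²·(1−1068/7705)·224000/1068 = 8.9685248
  18–34: (13960/34582)²·(1−3124/13960)·76890/3124 = 3.1132431
  35–54: (2216/34582)²·(1−394/2216)·31900/394 = 0.27334578
  55–64: (10701/34582)²·(1−449/10701)·232000/449 = 47.399569
  → Var(ȳ_str) = 59.754683.
Var(ȳ_srs) = (1 − 5035/34582)·281600/5035 = 47.785536.
deff = 59.754683 / 47.785536 = 1.2505.

1.2505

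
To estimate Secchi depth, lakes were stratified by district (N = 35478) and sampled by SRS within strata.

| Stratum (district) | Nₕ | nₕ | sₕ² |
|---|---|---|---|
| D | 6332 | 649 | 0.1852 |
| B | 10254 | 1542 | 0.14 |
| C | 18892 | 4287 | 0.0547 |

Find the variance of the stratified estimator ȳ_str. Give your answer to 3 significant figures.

Var(ȳ_str) = Σₕ Wₕ²(1 − fₕ)sₕ²/nₕ with Wₕ = Nₕ/N, N = 35478.
D: Wₕ = 0.17847680; term = 0.17847680²·(1 − 0.10249526)·0.1852/649 = 8.1582421 × 10^-6.
B: Wₕ = 0.28902418; term = 0.28902418²·(1 − 0.15038034)·0.14/1542 = 6.4437188 × 10^-6.
C: Wₕ = 0.53249901; term = 0.53249901²·(1 − 0.22692145)·0.0547/4287 = 2.7970168 × 10^-6.
Sum = 1.7398978 × 10^-5.

1.74 × 10^-5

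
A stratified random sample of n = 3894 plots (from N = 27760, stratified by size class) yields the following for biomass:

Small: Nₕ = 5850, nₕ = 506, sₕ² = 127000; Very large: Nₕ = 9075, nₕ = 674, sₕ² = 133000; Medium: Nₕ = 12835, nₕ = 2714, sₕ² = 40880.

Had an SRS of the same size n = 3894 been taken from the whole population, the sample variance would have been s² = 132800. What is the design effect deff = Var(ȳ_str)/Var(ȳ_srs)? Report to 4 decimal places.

Var(ȳ_str) = Σ Wₕ²(1−fₕ)sₕ²/nₕ with Wₕ = Nₕ/27760:
  Small: (5850/27760)²·(1−506/5850)·127000/506 = 10.182082
  Very large: (9075/27760)²·(1−674/9075)·133000/674 = 19.522276
  Medium: (12835/27760)²·(1−2714/12835)·40880/2714 = 2.5391094
  → Var(ȳ_str) = 32.243467.
Var(ȳ_srs) = (1 − 3894/27760)·132800/3894 = 29.319888.
deff = 32.243467 / 29.319888 = 1.0997.

1.0997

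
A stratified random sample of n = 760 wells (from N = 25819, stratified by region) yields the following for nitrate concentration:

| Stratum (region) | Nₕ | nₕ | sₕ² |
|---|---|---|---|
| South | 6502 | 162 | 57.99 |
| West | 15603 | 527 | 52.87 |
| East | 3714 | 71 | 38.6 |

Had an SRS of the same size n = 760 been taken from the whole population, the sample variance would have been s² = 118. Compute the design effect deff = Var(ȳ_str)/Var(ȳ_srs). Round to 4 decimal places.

0.4550

Var(ȳ_str) = Σ Wₕ²(1−fₕ)sₕ²/nₕ with Wₕ = Nₕ/25819:
  South: (6502/25819)²·(1−162/6502)·57.99/162 = 0.022135813
  West: (15603/25819)²·(1−527/15603)·52.87/527 = 0.035400883
  East: (3714/25819)²·(1−71/3714)·38.6/71 = 0.011034463
  → Var(ȳ_str) = 0.068571159.
Var(ȳ_srs) = (1 − 760/25819)·118/760 = 0.15069288.
deff = 0.068571159 / 0.15069288 = 0.4550.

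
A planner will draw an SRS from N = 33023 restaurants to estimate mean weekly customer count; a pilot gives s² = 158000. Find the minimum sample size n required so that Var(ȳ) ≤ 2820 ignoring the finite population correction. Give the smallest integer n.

Without fpc, n₀ = s²/D = 158000/2820 = 56.0284.
Rounding up, n = 57.

57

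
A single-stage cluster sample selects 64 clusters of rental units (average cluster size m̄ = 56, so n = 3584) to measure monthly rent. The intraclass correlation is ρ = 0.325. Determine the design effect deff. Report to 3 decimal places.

18.875

deff = 1 + (56 − 1)·0.325 = 1 + 17.875 = 18.875.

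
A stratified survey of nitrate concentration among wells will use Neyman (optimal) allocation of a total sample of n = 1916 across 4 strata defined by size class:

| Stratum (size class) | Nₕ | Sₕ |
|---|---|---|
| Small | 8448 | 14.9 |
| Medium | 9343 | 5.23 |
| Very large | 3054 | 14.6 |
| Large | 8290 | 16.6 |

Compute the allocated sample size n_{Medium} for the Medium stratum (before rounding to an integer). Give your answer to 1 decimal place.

Neyman allocation: nₕ = n·NₕSₕ / Σⱼ NⱼSⱼ.
Σ NⱼSⱼ = 8448·14.9 + 9343·5.23 + 3054·14.6 + 8290·16.6 = 356941.49.
n_{Medium} = 1916·9343·5.23 / 356941.49 = 262.3.

262.3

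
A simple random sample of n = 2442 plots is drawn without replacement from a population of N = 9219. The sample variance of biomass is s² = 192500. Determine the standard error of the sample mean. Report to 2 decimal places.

7.61

Under SRS without replacement, Var(ȳ) = (1 − f)·s²/n with f = n/N = 2442/9219 = 0.26488773.
Var(ȳ) = (1 − 0.26488773)·192500/2442 = 0.73511227·78.828829 = 57.948039.
SE(ȳ) = √(57.948039) = 7.61.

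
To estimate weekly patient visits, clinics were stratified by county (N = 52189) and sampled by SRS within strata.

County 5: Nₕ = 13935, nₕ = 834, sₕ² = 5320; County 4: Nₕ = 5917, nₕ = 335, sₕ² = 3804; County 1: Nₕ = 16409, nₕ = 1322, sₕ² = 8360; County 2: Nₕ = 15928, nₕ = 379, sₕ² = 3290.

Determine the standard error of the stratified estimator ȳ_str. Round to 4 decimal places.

1.3890

Var(ȳ_str) = Σₕ Wₕ²(1 − fₕ)sₕ²/nₕ with Wₕ = Nₕ/N, N = 52189.
County 5: Wₕ = 0.26701029; term = 0.26701029²·(1 − 0.05984930)·5320/834 = 0.42756195.
County 4: Wₕ = 0.11337638; term = 0.11337638²·(1 − 0.05661653)·3804/335 = 0.13769848.
County 1: Wₕ = 0.31441492; term = 0.31441492²·(1 − 0.08056554)·8360/1322 = 0.5747803.
County 2: Wₕ = 0.30519841; term = 0.30519841²·(1 − 0.02379458)·3290/379 = 0.78933698.
Sum = 1.9293777.
SE = √(1.9293777) = 1.3890.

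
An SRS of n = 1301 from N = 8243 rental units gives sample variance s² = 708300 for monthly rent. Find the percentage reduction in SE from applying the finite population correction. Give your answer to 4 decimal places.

8.2302

f = n/N = 1301/8243 = 0.15783089.
SE_no-fpc = √(s²/n) = 23.332967; SE_fpc = √((1−f)s²/n) = 21.412611.
Ratio = √(1−f) = 0.91769772. Reduction = 100·(1 − 0.91769772) = 8.2302%.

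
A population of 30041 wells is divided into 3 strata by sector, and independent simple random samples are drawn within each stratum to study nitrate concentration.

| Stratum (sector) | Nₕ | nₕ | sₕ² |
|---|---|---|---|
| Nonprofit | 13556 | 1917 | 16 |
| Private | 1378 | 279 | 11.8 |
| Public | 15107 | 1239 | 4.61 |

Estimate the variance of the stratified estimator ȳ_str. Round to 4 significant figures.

0.002394

Var(ȳ_str) = Σₕ Wₕ²(1 − fₕ)sₕ²/nₕ with Wₕ = Nₕ/N, N = 30041.
Nonprofit: Wₕ = 0.45124996; term = 0.45124996²·(1 − 0.14141340)·16/1917 = 0.0014592051.
Private: Wₕ = 0.04587064; term = 0.04587064²·(1 − 0.20246734)·11.8/279 = 7.0973454 × 10^-5.
Public: Wₕ = 0.50287940; term = 0.50287940²·(1 − 0.08201496)·4.61/1239 = 8.6375965 × 10^-4.
Sum = 0.0023939382.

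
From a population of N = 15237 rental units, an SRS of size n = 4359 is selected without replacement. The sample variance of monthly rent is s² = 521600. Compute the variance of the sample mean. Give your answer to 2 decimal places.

85.43

Under SRS without replacement, Var(ȳ) = (1 − f)·s²/n with f = n/N = 4359/15237 = 0.28607994.
Var(ȳ) = (1 − 0.28607994)·521600/4359 = 0.71392006·119.66047 = 85.428012.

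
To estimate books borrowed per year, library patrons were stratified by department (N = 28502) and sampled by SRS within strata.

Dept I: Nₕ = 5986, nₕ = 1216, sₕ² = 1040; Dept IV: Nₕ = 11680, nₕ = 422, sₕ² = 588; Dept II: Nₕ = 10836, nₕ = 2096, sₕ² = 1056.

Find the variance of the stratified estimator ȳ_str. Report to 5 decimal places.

0.31433

Var(ȳ_str) = Σₕ Wₕ²(1 − fₕ)sₕ²/nₕ with Wₕ = Nₕ/N, N = 28502.
Dept I: Wₕ = 0.21002035; term = 0.21002035²·(1 − 0.20314066)·1040/1216 = 0.030061053.
Dept IV: Wₕ = 0.40979580; term = 0.40979580²·(1 − 0.03613014)·588/422 = 0.22553726.
Dept II: Wₕ = 0.38018385; term = 0.38018385²·(1 − 0.19342931)·1056/2096 = 0.058735734.
Sum = 0.31433405.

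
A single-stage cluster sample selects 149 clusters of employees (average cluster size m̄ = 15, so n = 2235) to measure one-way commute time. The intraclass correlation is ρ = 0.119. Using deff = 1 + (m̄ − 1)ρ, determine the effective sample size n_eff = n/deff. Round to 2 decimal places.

deff = 1 + (15 − 1)·0.119 = 1 + 1.666 = 2.666.
n_eff = 2235 / 2.666 = 838.33.

838.33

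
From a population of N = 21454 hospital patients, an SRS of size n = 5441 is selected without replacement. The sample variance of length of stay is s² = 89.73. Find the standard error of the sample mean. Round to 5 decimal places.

Under SRS without replacement, Var(ȳ) = (1 − f)·s²/n with f = n/N = 5441/21454 = 0.25361238.
Var(ȳ) = (1 − 0.25361238)·89.73/5441 = 0.74638762·0.016491454 = 0.012309017.
SE(ȳ) = √(0.012309017) = 0.11095.

0.11095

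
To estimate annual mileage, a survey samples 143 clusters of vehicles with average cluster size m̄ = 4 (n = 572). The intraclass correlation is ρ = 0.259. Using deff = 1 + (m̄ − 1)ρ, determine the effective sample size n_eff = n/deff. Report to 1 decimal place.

321.9

deff = 1 + (4 − 1)·0.259 = 1 + 0.777 = 1.777.
n_eff = 572 / 1.777 = 321.9.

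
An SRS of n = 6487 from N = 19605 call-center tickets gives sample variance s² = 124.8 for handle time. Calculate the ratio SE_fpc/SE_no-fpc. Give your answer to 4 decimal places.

f = n/N = 6487/19605 = 0.33088498.
SE_no-fpc = √(s²/n) = 0.13870284; SE_fpc = √((1−f)s²/n) = 0.11345816.
Ratio = √(1−f) = 0.81799451.

0.8180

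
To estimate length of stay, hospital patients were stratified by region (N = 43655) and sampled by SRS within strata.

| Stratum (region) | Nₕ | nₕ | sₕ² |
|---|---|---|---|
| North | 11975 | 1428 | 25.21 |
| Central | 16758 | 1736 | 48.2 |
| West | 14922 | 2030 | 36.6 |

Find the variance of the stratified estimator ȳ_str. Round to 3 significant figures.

Var(ȳ_str) = Σₕ Wₕ²(1 − fₕ)sₕ²/nₕ with Wₕ = Nₕ/N, N = 43655.
North: Wₕ = 0.27430993; term = 0.27430993²·(1 − 0.11924843)·25.21/1428 = 0.0011699872.
Central: Wₕ = 0.38387355; term = 0.38387355²·(1 − 0.10359231)·48.2/1736 = 0.0036675773.
West: Wₕ = 0.34181652; term = 0.34181652²·(1 − 0.13604075)·36.6/2030 = 0.0018199707.
Sum = 0.0066575352.

0.00666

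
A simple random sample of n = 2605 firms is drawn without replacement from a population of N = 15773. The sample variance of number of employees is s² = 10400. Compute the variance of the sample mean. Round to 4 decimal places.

Under SRS without replacement, Var(ȳ) = (1 − f)·s²/n with f = n/N = 2605/15773 = 0.16515565.
Var(ȳ) = (1 − 0.16515565)·10400/2605 = 0.83484435·3.9923225 = 3.3329679.

3.3330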